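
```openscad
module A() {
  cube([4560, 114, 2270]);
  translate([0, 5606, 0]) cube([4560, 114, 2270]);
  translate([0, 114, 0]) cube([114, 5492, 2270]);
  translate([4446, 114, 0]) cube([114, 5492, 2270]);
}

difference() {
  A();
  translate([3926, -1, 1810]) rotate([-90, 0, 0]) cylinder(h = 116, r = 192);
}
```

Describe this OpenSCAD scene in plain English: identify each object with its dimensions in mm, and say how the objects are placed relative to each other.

A is a box-shaped house frame (walls only): outside footprint 4560×5720 mm, wall height 2270 mm, wall thickness 114 mm. The two y-facing walls run the full x-width; the two x-facing walls fit between the inner faces of the y-facing walls.

The house frame has a circular hole of radius 192 mm through its front wall, centred at (x = 3926, z = 1810).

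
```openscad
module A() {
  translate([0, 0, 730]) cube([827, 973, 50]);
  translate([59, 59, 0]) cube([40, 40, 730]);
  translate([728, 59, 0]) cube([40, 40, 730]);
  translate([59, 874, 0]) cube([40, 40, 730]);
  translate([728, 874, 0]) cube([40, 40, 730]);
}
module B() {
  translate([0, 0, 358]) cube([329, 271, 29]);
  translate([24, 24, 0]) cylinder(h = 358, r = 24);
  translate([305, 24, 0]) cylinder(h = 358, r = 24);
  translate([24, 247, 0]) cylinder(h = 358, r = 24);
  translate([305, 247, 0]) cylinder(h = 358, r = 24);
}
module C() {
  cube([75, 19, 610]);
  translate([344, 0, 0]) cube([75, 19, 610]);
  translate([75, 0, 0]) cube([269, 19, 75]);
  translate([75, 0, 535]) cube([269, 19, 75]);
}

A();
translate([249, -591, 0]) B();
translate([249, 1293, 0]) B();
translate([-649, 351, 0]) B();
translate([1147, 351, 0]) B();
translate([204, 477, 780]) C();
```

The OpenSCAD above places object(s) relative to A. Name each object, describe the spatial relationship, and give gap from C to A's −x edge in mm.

A is a table. B is a stool. C is a picture frame. Four stools sit around the table at the −y, +y, −x, +x sides. The picture frame is on top of the table, centred. The gap from the picture frame to the table's −x edge is 204 mm.

The picture frame's min-x is at 204; the table's min-x is 0; gap = 204 mm.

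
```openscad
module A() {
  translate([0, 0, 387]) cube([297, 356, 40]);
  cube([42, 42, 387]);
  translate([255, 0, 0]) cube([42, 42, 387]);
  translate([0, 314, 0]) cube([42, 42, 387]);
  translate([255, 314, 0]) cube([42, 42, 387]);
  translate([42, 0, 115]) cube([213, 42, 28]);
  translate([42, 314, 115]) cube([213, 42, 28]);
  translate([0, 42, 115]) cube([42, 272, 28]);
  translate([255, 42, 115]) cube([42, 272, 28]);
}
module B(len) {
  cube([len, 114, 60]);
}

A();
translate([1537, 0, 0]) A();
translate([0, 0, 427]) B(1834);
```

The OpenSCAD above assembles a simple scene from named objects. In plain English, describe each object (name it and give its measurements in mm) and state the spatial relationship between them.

A is a four-legged stool. The seat is 297×356 mm, 40 mm thick, top at z = 427 mm. It stands on four square legs, each 42×42 mm in cross-section, from z = 0 to the seat underside, each flush with a corner of the seat. Four stretchers, 42 mm wide and 28 mm tall, connect adjacent legs with their undersides at z = 115 mm, each running between the inner faces of the legs it joins and aligned with the legs' outer faces on the other axis.

B is a rectangular beam 1834 mm long (x), 114 mm deep (y), 60 mm thick (z).

The beam spans the tops of two stools placed 1240 mm apart, resting at z = 427 mm.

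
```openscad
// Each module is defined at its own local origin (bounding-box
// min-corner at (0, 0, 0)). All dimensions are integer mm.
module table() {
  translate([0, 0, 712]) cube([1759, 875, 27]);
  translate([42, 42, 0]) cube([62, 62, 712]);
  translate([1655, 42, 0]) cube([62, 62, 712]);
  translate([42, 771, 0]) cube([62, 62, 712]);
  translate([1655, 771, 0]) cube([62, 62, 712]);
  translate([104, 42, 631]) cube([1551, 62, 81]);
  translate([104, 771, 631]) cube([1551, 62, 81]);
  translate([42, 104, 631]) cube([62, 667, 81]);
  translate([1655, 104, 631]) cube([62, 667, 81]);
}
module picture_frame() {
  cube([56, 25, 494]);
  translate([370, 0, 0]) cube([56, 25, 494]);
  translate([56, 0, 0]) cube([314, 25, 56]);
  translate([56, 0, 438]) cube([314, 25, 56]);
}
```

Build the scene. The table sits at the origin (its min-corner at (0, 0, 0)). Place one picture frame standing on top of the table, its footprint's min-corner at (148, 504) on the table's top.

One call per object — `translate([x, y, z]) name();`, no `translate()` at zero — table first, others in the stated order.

table();
translate([148, 504, 739]) picture_frame();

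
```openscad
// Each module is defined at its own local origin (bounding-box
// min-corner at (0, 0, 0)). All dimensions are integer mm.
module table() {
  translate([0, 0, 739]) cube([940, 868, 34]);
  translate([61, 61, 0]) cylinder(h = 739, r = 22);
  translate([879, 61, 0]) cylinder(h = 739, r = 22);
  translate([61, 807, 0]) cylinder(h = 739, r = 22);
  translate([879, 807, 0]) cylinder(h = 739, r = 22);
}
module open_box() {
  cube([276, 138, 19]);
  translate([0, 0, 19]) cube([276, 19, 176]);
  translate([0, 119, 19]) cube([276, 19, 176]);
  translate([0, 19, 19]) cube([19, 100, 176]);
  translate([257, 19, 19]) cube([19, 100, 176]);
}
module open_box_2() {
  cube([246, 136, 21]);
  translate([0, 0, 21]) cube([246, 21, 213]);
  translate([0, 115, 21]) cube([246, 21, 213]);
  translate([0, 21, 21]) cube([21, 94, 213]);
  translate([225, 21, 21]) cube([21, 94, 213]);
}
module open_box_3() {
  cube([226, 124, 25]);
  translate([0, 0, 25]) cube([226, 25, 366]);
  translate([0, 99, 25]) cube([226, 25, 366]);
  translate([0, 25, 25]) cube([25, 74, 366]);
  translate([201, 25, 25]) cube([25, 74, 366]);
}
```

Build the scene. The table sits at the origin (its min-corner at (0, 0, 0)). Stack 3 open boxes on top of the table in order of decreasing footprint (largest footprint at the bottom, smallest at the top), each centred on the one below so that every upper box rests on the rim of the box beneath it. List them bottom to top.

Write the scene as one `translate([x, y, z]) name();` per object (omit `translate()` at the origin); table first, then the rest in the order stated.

table();
translate([332, 365, 773]) open_box();
translate([347, 366, 968]) open_box_2();
translate([357, 372, 1202]) open_box_3();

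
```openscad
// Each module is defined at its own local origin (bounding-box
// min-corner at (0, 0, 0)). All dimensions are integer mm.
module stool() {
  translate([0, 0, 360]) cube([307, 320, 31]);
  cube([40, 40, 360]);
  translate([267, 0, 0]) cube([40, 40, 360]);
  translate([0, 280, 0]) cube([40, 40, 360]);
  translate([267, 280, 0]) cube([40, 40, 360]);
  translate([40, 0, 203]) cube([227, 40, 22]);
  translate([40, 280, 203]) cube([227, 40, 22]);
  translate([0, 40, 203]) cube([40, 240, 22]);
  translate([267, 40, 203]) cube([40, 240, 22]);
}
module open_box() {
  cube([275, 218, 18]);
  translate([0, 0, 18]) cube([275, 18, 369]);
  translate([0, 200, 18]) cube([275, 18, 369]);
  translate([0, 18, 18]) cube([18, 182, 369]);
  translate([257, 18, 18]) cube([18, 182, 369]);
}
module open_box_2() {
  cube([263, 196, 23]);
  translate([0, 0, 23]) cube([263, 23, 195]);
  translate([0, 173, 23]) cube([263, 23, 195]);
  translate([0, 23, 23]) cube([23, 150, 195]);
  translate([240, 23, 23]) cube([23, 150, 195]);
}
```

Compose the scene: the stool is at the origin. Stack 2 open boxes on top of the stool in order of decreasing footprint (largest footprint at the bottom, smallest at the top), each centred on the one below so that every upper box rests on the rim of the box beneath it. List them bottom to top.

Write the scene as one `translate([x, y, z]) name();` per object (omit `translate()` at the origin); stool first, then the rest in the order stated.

stool();
translate([16, 51, 391]) open_box();
translate([22, 62, 778]) open_box_2();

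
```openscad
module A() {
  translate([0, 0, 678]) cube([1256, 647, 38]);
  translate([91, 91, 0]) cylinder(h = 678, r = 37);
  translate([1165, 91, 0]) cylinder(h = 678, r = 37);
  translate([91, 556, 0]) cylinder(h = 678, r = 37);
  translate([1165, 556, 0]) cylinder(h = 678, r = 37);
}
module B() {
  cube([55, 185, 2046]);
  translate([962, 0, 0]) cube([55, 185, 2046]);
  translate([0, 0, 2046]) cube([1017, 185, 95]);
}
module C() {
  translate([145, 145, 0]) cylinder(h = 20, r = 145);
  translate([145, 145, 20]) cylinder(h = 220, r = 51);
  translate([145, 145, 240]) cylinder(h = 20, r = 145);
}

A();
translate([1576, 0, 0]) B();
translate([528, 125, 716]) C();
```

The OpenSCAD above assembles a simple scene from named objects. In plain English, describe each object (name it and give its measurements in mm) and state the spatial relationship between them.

A is a table with a 1256×647 mm rectangular top, 38 mm thick, top surface at z = 716 mm, supported by four round legs of 74 mm diameter, each leg's bounding box inset 54 mm from the nearest pair of top edges, running from the floor.

B is a rectangular door frame: two vertical jambs of 55×185 mm section, 2046 mm tall, with a clear opening 907 mm wide between their inner faces. A header 95 mm tall and 185 mm deep lies on top of the jambs and spans the full outside width.

C is a spool: two coaxial disc flanges of radius 145 mm and thickness 20 mm, joined by a core cylinder of radius 51 mm and height 220 mm. The lower flange rests on z = 0 and the three cylinders share a vertical axis.

The door frame is on the floor beside the table on its +x side. The spool is on top of the table.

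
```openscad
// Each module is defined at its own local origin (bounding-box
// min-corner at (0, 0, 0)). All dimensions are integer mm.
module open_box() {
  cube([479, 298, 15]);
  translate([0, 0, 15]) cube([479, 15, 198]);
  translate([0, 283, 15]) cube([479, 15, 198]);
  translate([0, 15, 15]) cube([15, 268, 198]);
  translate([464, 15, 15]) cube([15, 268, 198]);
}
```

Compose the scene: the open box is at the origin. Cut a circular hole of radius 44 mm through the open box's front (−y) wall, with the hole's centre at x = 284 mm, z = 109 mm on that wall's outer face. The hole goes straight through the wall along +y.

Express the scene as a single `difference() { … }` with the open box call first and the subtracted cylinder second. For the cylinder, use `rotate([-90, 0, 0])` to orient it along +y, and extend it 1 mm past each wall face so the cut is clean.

difference() {
  open_box();
  translate([284, -1, 109]) rotate([-90, 0, 0]) cylinder(h = 17, r = 44);
}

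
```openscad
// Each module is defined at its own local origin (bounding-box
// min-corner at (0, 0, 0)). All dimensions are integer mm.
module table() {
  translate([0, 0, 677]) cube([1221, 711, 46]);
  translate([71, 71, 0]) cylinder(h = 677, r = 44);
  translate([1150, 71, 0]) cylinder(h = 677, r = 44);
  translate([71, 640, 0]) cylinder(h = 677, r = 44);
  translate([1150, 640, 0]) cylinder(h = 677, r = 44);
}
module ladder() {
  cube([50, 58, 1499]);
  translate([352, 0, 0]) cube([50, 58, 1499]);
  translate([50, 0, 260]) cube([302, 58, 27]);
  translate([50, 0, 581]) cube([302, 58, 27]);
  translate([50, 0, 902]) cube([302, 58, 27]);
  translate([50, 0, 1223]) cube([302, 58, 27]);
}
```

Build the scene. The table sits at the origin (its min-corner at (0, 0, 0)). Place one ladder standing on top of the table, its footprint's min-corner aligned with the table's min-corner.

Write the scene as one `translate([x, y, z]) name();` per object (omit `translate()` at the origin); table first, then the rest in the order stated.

table();
translate([0, 0, 723]) ladder();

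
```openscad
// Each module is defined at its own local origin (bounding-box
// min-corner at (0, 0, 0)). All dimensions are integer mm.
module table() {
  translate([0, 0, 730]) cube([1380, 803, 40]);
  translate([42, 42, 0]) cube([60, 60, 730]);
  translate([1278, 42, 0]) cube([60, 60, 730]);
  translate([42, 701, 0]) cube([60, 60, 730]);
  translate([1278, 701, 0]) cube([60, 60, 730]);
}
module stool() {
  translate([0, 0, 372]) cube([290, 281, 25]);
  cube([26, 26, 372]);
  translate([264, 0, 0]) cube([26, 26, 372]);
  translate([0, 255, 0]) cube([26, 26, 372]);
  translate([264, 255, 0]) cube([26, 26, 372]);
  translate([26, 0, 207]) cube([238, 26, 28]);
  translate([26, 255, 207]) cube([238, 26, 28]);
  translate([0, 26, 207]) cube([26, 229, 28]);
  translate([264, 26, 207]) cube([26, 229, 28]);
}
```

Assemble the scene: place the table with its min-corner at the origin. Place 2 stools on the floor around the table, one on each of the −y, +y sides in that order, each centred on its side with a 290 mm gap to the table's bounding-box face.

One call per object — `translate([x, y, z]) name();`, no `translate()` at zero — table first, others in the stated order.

table();
translate([545, -571, 0]) stool();
translate([545, 1093, 0]) stool();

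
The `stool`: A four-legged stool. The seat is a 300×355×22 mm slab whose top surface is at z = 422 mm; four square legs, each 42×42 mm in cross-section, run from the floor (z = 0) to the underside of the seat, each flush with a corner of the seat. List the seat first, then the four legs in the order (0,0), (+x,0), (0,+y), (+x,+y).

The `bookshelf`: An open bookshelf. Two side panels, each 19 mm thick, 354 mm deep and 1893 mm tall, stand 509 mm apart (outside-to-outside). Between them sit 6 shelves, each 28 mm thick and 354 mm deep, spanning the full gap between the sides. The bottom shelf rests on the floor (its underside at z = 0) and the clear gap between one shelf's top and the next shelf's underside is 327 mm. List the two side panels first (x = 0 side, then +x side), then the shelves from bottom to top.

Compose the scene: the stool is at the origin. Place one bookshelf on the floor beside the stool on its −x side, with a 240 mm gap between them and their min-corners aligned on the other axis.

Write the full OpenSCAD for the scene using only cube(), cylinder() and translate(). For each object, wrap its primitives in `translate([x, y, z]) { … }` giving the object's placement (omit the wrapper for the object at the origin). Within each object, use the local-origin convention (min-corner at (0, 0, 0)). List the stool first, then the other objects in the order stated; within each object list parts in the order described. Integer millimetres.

translate([0, 0, 400]) cube([300, 355, 22]);
cube([42, 42, 400]);
translate([258, 0, 0]) cube([42, 42, 400]);
translate([0, 313, 0]) cube([42, 42, 400]);
translate([258, 313, 0]) cube([42, 42, 400]);
translate([-749, 0, 0]) {
  cube([19, 354, 1893]);
  translate([490, 0, 0]) cube([19, 354, 1893]);
  translate([19, 0, 0]) cube([471, 354, 28]);
  translate([19, 0, 355]) cube([471, 354, 28]);
  translate([19, 0, 710]) cube([471, 354, 28]);
  translate([19, 0, 1065]) cube([471, 354, 28]);
  translate([19, 0, 1420]) cube([471, 354, 28]);
  translate([19, 0, 1775]) cube([471, 354, 28]);
}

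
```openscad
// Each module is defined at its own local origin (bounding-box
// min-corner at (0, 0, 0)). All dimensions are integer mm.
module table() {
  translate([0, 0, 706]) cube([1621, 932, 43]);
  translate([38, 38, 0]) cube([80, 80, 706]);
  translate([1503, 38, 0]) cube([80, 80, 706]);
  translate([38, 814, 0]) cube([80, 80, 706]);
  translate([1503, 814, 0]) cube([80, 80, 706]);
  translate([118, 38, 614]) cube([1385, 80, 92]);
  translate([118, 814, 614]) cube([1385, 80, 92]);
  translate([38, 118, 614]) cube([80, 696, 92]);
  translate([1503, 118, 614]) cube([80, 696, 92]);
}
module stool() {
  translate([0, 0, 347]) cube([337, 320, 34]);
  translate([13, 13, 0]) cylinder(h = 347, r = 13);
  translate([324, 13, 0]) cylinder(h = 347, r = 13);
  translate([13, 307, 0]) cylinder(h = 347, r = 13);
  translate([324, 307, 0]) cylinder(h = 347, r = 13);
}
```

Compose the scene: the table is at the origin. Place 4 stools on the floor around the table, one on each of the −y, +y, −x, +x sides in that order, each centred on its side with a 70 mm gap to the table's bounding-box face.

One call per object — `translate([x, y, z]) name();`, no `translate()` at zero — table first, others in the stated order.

table();
translate([642, -390, 0]) stool();
translate([642, 1002, 0]) stool();
translate([-407, 306, 0]) stool();
translate([1691, 306, 0]) stool();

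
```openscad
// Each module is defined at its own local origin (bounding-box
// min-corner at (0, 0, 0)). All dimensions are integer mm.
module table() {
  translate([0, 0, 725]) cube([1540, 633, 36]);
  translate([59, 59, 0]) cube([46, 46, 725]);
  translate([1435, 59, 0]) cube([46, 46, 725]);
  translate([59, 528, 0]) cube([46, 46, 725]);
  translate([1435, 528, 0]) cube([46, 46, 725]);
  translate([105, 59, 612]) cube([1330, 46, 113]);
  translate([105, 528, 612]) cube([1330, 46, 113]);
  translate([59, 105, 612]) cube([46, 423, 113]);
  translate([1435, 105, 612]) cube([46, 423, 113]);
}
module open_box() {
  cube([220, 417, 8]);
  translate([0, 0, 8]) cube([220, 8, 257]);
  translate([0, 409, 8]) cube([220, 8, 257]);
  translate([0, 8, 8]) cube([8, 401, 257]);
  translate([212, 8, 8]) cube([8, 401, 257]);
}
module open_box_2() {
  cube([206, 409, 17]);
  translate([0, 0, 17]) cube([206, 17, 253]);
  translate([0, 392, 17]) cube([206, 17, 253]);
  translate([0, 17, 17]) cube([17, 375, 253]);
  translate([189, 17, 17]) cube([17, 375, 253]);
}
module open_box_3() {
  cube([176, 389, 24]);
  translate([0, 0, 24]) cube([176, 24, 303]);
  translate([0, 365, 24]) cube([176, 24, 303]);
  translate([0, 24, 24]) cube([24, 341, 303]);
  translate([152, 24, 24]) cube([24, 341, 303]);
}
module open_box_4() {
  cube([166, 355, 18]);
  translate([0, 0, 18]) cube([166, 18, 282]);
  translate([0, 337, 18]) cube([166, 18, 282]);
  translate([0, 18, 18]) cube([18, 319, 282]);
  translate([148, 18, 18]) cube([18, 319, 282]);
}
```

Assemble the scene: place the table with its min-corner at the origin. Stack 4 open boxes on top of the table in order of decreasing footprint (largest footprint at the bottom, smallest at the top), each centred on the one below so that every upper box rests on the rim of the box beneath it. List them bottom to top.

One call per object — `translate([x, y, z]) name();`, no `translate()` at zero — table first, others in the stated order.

table();
translate([660, 108, 761]) open_box();
translate([667, 112, 1026]) open_box_2();
translate([682, 122, 1296]) open_box_3();
translate([687, 139, 1623]) open_box_4();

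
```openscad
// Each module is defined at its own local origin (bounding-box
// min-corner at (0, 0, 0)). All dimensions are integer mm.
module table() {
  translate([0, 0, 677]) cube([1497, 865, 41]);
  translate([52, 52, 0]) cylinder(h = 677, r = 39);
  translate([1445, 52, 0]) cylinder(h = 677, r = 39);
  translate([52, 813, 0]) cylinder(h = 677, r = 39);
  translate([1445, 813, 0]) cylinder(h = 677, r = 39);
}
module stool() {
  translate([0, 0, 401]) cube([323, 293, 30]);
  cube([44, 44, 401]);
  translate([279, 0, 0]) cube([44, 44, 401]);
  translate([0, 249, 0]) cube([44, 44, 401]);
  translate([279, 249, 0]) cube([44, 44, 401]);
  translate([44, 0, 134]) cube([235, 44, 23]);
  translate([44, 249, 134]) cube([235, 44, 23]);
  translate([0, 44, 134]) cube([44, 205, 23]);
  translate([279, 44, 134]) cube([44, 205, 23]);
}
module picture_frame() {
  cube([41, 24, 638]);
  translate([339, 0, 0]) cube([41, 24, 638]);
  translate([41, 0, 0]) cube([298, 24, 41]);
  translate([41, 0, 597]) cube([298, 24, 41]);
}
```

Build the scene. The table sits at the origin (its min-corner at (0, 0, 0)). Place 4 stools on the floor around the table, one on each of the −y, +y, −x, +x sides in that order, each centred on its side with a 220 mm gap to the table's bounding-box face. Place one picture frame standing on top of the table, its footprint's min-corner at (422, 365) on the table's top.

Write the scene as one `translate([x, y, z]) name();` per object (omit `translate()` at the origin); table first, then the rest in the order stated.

table();
translate([587, -513, 0]) stool();
translate([587, 1085, 0]) stool();
translate([-543, 286, 0]) stool();
translate([1717, 286, 0]) stool();
translate([422, 365, 718]) picture_frame();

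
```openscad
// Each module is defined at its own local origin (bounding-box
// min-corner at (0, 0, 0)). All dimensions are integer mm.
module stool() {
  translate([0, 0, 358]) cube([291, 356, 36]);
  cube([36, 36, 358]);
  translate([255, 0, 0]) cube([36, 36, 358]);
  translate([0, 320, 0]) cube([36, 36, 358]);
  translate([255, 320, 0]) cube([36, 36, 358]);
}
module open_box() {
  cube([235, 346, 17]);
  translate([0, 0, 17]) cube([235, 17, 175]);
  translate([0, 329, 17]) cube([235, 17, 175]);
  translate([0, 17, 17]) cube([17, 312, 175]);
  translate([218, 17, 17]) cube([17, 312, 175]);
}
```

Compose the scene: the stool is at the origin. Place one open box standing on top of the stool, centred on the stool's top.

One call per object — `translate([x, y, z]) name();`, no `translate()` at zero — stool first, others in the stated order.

stool();
translate([28, 5, 394]) open_box();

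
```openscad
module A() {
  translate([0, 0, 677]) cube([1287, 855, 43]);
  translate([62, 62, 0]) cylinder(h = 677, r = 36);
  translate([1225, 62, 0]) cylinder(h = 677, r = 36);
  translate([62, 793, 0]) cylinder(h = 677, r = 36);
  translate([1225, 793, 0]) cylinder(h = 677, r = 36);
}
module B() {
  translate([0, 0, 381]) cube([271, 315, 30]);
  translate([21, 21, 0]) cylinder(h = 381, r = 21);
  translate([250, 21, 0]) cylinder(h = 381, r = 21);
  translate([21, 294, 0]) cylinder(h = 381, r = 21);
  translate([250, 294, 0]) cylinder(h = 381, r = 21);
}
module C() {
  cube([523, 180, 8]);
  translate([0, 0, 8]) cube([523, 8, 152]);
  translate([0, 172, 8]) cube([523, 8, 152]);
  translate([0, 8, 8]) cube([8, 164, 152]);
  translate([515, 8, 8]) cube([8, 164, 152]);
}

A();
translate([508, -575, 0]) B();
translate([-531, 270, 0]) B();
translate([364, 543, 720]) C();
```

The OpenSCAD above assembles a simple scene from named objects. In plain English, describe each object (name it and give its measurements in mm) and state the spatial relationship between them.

A is a table with a 1287×855 mm rectangular top, 43 mm thick, top surface at z = 720 mm, supported by four round legs of 72 mm diameter, each leg's bounding box inset 26 mm from the nearest pair of top edges, running from the floor.

B is a four-legged stool. The seat is a 271×315×30 mm slab whose top surface is at z = 411 mm; four round legs, each 42 mm in diameter, run from the floor (z = 0) to the underside of the seat, each leg's axis is inset half a diameter from the nearest pair of seat edges (so the leg's bounding box is flush with the corner).

C is an open-topped rectangular box: outside dimensions 523×180×160 mm, with a uniform wall and base thickness of 8 mm. The base is a full 523×180 slab on the floor; four walls sit on top of the base. The front and back walls (the −y and +y sides) span the full width; the two side walls fit between them.

Two stools sit around the table at the −y, −x sides. The open box is on top of the table.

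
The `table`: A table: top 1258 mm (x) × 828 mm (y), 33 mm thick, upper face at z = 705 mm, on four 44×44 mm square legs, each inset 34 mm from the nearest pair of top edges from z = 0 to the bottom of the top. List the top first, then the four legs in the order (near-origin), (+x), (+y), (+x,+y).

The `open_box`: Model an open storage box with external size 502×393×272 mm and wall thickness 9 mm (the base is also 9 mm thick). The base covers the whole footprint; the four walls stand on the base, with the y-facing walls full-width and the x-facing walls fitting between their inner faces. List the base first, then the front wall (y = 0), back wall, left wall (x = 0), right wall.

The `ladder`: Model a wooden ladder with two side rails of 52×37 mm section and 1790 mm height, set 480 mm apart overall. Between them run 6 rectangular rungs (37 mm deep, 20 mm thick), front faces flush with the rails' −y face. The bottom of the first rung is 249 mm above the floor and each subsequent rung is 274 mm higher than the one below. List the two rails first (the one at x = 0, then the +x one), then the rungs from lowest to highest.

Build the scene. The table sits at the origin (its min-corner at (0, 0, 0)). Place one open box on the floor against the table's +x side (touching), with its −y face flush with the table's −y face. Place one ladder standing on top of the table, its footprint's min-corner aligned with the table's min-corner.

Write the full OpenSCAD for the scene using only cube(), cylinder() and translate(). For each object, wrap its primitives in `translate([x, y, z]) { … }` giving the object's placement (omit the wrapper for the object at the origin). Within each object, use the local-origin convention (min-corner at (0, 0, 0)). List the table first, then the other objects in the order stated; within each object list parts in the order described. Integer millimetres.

translate([0, 0, 672]) cube([1258, 828, 33]);
translate([34, 34, 0]) cube([44, 44, 672]);
translate([1180, 34, 0]) cube([44, 44, 672]);
translate([34, 750, 0]) cube([44, 44, 672]);
translate([1180, 750, 0]) cube([44, 44, 672]);
translate([1258, 0, 0]) {
  cube([502, 393, 9]);
  translate([0, 0, 9]) cube([502, 9, 263]);
  translate([0, 384, 9]) cube([502, 9, 263]);
  translate([0, 9, 9]) cube([9, 375, 263]);
  translate([493, 9, 9]) cube([9, 375, 263]);
}
translate([0, 0, 705]) {
  cube([52, 37, 1790]);
  translate([428, 0, 0]) cube([52, 37, 1790]);
  translate([52, 0, 249]) cube([376, 37, 20]);
  translate([52, 0, 523]) cube([376, 37, 20]);
  translate([52, 0, 797]) cube([376, 37, 20]);
  translate([52, 0, 1071]) cube([376, 37, 20]);
  translate([52, 0, 1345]) cube([376, 37, 20]);
  translate([52, 0, 1619]) cube([376, 37, 20]);
}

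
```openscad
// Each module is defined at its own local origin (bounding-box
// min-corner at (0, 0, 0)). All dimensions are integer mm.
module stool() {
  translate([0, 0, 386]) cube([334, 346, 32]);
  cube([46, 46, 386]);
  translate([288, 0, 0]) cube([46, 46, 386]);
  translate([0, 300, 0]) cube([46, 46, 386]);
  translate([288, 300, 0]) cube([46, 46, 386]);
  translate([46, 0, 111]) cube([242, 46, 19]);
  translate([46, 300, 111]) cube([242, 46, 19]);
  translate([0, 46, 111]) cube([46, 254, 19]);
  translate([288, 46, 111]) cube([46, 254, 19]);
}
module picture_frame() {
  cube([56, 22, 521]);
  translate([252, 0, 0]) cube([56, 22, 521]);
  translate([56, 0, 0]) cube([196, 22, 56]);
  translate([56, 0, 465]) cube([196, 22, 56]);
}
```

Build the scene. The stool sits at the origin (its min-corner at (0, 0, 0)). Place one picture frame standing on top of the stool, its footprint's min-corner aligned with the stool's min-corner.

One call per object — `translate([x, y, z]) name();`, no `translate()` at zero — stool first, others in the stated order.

stool();
translate([0, 0, 418]) picture_frame();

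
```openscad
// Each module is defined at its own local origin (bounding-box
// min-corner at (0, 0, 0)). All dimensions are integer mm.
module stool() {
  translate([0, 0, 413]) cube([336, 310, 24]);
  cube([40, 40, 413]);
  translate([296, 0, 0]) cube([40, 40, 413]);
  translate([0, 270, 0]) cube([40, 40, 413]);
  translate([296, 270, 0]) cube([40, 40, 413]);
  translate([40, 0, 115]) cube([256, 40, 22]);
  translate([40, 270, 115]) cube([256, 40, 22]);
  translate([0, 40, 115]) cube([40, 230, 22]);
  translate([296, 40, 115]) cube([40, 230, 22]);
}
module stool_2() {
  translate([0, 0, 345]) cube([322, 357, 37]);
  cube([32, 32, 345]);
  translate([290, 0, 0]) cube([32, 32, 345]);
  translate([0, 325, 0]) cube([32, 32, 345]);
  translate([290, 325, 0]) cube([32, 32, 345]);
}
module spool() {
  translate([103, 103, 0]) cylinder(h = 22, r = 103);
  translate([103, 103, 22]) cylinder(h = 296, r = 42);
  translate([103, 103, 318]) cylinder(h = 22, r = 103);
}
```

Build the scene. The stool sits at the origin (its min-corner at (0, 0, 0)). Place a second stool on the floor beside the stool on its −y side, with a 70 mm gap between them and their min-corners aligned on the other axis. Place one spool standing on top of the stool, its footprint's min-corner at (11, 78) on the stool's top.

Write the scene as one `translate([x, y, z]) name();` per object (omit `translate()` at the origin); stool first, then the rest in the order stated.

stool();
translate([0, -427, 0]) stool_2();
translate([11, 78, 437]) spool();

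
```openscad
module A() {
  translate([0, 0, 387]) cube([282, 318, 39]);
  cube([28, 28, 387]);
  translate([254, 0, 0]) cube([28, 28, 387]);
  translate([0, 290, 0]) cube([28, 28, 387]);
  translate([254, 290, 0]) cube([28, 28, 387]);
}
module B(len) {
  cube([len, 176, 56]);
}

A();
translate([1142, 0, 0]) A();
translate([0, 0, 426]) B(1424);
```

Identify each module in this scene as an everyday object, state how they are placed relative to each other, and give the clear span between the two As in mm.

Second stool starts at x = 1142; first ends at x = 282; clear span = 1142 − 282 = 860 mm.

A is a stool. B is a beam. A beam spans the tops of two stools. The clear span between the two stools is 860 mm.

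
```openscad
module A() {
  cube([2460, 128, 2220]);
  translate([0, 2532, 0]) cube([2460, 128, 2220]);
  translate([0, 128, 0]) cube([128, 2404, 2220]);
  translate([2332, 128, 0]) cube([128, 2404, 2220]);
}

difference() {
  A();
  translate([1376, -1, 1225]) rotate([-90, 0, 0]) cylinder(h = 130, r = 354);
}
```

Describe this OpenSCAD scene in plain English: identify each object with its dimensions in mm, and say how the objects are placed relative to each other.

A is the wall frame of a small rectangular building: four walls, each 2220 mm tall and 128 mm thick, enclosing a footprint 2460 mm (x) by 2660 mm (y) outside-to-outside, with no floor or roof. The front and back walls (the −y and +y sides) span the full width; the two side walls fit between them.

The house frame has a circular hole of radius 354 mm through its front wall, centred at (x = 1376, z = 1225).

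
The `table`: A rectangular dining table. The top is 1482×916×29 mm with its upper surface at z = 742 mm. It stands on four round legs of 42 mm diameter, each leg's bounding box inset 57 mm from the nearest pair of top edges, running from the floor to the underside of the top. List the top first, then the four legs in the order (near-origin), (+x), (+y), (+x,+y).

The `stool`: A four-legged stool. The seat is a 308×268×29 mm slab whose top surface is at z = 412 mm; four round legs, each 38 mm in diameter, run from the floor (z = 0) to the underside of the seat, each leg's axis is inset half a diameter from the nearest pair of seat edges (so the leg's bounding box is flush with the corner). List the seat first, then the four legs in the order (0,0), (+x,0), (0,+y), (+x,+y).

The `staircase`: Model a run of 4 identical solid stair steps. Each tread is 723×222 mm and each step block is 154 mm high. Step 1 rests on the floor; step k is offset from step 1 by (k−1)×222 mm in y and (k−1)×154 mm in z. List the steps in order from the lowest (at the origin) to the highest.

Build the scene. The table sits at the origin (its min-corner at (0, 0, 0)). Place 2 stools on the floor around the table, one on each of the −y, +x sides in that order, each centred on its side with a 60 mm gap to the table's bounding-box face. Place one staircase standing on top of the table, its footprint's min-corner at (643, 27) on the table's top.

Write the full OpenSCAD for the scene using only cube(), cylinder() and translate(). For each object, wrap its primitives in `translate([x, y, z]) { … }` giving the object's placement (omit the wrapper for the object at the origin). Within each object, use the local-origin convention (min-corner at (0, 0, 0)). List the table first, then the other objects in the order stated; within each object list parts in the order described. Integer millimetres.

translate([0, 0, 713]) cube([1482, 916, 29]);
translate([78, 78, 0]) cylinder(h = 713, r = 21);
translate([1404, 78, 0]) cylinder(h = 713, r = 21);
translate([78, 838, 0]) cylinder(h = 713, r = 21);
translate([1404, 838, 0]) cylinder(h = 713, r = 21);
translate([587, -328, 0]) {
  translate([0, 0, 383]) cube([308, 268, 29]);
  translate([19, 19, 0]) cylinder(h = 383, r = 19);
  translate([289, 19, 0]) cylinder(h = 383, r = 19);
  translate([19, 249, 0]) cylinder(h = 383, r = 19);
  translate([289, 249, 0]) cylinder(h = 383, r = 19);
}
translate([1542, 324, 0]) {
  translate([0, 0, 383]) cube([308, 268, 29]);
  translate([19, 19, 0]) cylinder(h = 383, r = 19);
  translate([289, 19, 0]) cylinder(h = 383, r = 19);
  translate([19, 249, 0]) cylinder(h = 383, r = 19);
  translate([289, 249, 0]) cylinder(h = 383, r = 19);
}
translate([643, 27, 742]) {
  cube([723, 222, 154]);
  translate([0, 222, 154]) cube([723, 222, 154]);
  translate([0, 444, 308]) cube([723, 222, 154]);
  translate([0, 666, 462]) cube([723, 222, 154]);
}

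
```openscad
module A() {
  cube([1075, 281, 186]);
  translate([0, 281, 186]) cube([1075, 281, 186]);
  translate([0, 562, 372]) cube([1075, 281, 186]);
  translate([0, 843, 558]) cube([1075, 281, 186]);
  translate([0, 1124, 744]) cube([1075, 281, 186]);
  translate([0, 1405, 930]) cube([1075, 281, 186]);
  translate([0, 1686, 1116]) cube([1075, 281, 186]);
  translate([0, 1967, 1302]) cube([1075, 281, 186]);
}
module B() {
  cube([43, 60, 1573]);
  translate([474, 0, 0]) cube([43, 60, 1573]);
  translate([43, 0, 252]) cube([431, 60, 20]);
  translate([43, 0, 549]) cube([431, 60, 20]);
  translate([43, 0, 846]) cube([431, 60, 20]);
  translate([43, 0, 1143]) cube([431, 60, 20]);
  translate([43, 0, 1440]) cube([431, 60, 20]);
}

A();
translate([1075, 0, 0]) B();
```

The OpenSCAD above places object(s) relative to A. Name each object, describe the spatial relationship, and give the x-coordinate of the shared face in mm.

A is a staircase. B is a ladder. The ladder is against the staircase's +x side, with their −y faces flush. The x-coordinate of the shared face is 1075 mm.

The staircase's +x face and the ladder's −x face are both at x = 1075 mm.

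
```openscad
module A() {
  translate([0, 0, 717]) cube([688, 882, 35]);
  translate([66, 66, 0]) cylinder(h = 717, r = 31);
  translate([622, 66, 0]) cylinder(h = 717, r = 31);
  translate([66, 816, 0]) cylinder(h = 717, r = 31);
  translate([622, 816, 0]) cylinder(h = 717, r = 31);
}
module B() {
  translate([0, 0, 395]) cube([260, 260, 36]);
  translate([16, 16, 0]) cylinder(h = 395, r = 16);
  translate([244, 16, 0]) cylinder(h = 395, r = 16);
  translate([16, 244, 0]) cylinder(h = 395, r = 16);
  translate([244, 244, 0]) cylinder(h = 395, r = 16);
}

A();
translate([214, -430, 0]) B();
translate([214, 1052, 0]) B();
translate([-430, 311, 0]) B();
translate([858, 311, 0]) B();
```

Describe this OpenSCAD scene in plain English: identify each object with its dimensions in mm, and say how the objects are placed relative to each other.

A is a table: top 688 mm (x) × 882 mm (y), 35 mm thick, upper face at z = 752 mm, on four round legs of 62 mm diameter, each leg's bounding box inset 35 mm from the nearest pair of top edges, running from z = 0 to the bottom of the top.

B is a simple wooden stool: a rectangular seat 260 mm (x) by 260 mm (y), 36 mm thick, top face at z = 431 mm, on four round legs, each 32 mm in diameter. The legs rest on z = 0, each leg's axis is inset half a diameter from the nearest pair of seat edges (so the leg's bounding box is flush with the corner).

Four stools sit around the table at the −y, +y, −x, +x sides.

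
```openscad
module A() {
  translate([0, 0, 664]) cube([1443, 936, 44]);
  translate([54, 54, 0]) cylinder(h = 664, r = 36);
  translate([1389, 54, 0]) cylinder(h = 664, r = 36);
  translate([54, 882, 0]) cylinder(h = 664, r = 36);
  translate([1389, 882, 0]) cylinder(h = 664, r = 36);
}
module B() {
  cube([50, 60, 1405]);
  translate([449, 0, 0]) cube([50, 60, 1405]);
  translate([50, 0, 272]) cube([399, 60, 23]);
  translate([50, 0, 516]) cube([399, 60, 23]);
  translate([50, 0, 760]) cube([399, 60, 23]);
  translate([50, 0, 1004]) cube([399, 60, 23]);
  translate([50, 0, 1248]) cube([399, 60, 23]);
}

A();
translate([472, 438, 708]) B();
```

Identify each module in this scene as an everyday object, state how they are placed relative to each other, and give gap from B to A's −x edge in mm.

The ladder's min-x is at 472; the table's min-x is 0; gap = 472 mm.

A is a table. B is a ladder. The ladder is on top of the table, centred. The gap from the ladder to the table's −x edge is 472 mm.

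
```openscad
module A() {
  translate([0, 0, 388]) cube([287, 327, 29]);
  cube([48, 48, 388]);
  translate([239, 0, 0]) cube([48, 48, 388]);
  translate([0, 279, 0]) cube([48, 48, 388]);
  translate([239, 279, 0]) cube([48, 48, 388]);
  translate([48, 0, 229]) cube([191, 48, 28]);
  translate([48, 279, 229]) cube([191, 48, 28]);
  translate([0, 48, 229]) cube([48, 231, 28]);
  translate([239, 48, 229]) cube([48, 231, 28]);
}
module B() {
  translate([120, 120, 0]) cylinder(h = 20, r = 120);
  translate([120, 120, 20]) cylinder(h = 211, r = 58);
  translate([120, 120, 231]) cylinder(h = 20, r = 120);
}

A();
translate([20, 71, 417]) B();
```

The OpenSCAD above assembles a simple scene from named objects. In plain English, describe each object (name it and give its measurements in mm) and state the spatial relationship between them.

A is a four-legged stool. The seat is 287×327 mm, 29 mm thick, top at z = 417 mm. It stands on four square legs, each 48×48 mm in cross-section, from z = 0 to the seat underside, each flush with a corner of the seat. Four stretchers, 48 mm wide and 28 mm tall, connect adjacent legs with their undersides at z = 229 mm, each running between the inner faces of the legs it joins and aligned with the legs' outer faces on the other axis.

B is a spool: two coaxial disc flanges of radius 120 mm and thickness 20 mm, joined by a core cylinder of radius 58 mm and height 211 mm. The lower flange rests on z = 0 and the three cylinders share a vertical axis.

The spool is on top of the stool.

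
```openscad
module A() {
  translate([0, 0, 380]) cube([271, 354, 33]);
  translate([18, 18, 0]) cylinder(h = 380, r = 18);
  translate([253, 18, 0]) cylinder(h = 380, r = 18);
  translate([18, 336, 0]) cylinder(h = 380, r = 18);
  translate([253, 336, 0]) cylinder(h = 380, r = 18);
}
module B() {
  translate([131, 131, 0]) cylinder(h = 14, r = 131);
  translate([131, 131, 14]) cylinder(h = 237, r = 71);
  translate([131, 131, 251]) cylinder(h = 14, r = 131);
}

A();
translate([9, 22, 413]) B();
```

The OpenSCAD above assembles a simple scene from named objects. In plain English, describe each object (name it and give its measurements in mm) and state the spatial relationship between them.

A is a four-legged stool. The seat is 271×354 mm, 33 mm thick, top at z = 413 mm. It stands on four round legs, each 36 mm in diameter, from z = 0 to the seat underside, each leg's axis is inset half a diameter from the nearest pair of seat edges (so the leg's bounding box is flush with the corner).

B is a spool: two coaxial disc flanges of radius 131 mm and thickness 14 mm, joined by a core cylinder of radius 71 mm and height 237 mm. The lower flange rests on z = 0 and the three cylinders share a vertical axis.

The spool is on top of the stool.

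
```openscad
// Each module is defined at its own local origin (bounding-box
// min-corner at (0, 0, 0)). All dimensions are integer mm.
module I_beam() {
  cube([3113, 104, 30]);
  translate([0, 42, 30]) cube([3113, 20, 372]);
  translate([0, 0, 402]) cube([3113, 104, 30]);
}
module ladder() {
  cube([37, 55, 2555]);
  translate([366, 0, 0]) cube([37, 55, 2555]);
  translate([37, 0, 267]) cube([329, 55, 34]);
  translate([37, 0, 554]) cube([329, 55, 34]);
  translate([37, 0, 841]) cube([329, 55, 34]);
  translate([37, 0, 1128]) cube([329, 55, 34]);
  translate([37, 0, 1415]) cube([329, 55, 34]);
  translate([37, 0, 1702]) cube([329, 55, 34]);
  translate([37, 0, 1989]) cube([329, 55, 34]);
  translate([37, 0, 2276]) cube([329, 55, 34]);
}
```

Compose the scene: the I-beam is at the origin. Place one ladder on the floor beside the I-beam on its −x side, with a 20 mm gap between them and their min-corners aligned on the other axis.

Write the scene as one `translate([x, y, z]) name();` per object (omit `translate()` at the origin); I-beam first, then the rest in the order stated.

I_beam();
translate([-423, 0, 0]) ladder();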